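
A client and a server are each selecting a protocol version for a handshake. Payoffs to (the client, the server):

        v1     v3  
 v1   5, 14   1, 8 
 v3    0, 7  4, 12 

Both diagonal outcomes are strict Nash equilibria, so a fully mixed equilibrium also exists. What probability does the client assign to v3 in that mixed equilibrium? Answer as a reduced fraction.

6/11

The client's mix p on v1 must make the server indifferent between v1 and v3.
The server's payoff from v1: 14p + 7(1−p). From v3: 8p + 12(1−p).
Set equal: 6p = 5(1−p) → p = 5/11.
Probability on v3 is 1 − 5/11 = 6/11.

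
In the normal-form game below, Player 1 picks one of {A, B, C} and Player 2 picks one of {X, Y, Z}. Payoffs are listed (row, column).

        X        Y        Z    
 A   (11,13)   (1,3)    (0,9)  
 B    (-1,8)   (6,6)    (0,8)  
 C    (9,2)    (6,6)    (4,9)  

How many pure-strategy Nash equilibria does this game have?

2

(A, X): Player 1 gets 11 (best alternative 9); Player 2 gets 13 (best alternative 9). Neither deviates — NE.
(C, Z): Player 1 gets 4 (best alternative 0); Player 2 gets 9 (best alternative 6). Neither deviates — NE.
(B, Y) is not a NE: Player 2 would switch to X (8 > 6).
No other cell survives both best-response checks, so there are 2 pure NE.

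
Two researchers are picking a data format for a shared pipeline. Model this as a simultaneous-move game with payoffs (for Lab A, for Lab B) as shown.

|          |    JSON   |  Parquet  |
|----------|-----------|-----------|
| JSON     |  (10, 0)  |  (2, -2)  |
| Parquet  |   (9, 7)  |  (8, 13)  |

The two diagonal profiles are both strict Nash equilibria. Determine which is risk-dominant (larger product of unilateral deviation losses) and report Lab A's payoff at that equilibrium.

8

At both JSON: Lab A loses 10 − 9 = 1 by deviating; Lab B loses 0 − (-2) = 2. Product = 1·2 = 2.
At both Parquet: Lab A loses 8 − 2 = 6 by deviating; Lab B loses 13 − 7 = 6. Product = 6·6 = 36.
36 > 2, so both Parquet is risk-dominant. Lab A's payoff there is 8.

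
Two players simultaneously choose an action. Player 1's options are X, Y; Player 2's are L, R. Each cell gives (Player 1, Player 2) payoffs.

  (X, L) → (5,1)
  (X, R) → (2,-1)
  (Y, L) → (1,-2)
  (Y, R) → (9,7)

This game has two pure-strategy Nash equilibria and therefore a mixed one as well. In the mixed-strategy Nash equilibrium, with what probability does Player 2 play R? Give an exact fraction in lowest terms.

Player 2's mix q on L must make Player 1 indifferent between X and Y.
Player 1's payoff from X: 5q + 2(1−q). From Y: 1q + 9(1−q).
Set equal: 4q = 7(1−q) → q = 7/11.
Probability on R is 1 − 7/11 = 4/11.

4/11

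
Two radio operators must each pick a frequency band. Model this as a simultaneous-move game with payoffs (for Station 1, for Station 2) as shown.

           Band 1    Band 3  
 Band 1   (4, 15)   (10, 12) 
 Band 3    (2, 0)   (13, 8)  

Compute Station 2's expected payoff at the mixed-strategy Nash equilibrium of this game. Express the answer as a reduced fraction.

Station 1 mixes with probability p on Band 1, chosen so Station 2 is indifferent: 15p + 0(1−p) = 12p + 8(1−p) gives p = 8/11.
Station 2's expected payoff is 15·8/11 + 0·3/11 = 120/11.

120/11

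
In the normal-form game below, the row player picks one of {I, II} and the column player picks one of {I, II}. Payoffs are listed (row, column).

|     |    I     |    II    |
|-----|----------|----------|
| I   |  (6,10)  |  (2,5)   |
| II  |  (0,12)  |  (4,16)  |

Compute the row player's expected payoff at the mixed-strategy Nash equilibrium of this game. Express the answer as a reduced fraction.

The column player mixes with probability q on I, chosen so the row player is indifferent: 6q + 2(1−q) = 0q + 4(1−q) gives q = 1/4.
The row player's expected payoff (from either row, since indifferent) is 6·1/4 + 2·3/4 = 3.

3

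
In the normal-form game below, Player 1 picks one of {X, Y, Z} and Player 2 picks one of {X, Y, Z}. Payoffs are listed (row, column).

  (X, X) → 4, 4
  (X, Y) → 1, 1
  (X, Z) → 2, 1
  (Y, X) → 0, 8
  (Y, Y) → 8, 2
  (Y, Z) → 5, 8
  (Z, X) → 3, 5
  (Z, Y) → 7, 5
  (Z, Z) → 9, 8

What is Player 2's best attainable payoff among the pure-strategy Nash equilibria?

Both X is a pure NE (Player 1: 4 ≥ 3; Player 2: 4 ≥ 1). Player 2 gets 4.
Both Z is a pure NE (Player 1: 9 ≥ 5; Player 2: 8 ≥ 5). Player 2 gets 8.
Every other cell has a profitable deviation for at least one player. Highest of {4, 8} is 8.

8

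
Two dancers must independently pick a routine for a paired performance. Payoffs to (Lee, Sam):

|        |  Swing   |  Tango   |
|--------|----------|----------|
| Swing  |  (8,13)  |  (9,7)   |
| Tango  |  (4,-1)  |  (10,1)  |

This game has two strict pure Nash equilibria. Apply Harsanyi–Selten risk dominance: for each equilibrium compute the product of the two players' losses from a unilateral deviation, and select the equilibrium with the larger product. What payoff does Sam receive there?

13

At both Swing: Lee loses 8 − 4 = 4 by deviating; Sam loses 13 − 7 = 6. Product = 4·6 = 24.
At both Tango: Lee loses 10 − 9 = 1 by deviating; Sam loses 1 − (-1) = 2. Product = 1·2 = 2.
24 > 2, so both Swing is risk-dominant. Sam's payoff there is 13.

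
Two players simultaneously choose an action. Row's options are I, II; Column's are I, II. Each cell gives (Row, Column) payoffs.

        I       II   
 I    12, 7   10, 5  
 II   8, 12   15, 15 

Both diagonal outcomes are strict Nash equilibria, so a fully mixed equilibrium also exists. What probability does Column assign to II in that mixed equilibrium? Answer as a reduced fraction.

Column's mix q on I must make Row indifferent between I and II.
Row's payoff from I: 12q + 10(1−q). From II: 8q + 15(1−q).
Set equal: 4q = 5(1−q) → q = 5/9.
Probability on II is 1 − 5/9 = 4/9.

4/9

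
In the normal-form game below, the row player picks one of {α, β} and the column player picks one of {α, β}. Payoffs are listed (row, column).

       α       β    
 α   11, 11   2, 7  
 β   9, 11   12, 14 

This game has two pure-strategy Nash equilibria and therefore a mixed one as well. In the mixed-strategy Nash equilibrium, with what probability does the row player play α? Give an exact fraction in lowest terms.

The row player's mix p on α must make the column player indifferent between α and β.
The column player's payoff from α: 11p + 11(1−p). From β: 7p + 14(1−p).
Set equal: 4p = 3(1−p) → p = 3/7.

3/7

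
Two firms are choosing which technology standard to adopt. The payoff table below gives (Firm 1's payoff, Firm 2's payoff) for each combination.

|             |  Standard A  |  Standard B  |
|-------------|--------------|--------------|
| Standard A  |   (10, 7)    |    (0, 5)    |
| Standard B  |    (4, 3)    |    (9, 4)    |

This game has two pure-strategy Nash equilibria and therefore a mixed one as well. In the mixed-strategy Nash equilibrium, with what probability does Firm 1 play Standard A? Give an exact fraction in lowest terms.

1/3

Firm 1's mix p on Standard A must make Firm 2 indifferent between Standard A and Standard B.
Firm 2's payoff from Standard A: 7p + 3(1−p). From Standard B: 5p + 4(1−p).
Set equal: 2p = 1(1−p) → p = 1/3.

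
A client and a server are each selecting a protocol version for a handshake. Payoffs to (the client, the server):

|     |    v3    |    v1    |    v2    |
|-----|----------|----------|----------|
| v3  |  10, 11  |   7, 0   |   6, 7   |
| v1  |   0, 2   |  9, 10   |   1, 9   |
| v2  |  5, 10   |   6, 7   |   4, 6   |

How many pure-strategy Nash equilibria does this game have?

2

Both v3: the client gets 10 (best alternative 5); the server gets 11 (best alternative 7). Neither deviates — NE.
Both v1: the client gets 9 (best alternative 7); the server gets 10 (best alternative 9). Neither deviates — NE.
Both v2 is not a NE: the client would switch to v3 (6 > 4).
No other cell survives both best-response checks, so there are 2 pure NE.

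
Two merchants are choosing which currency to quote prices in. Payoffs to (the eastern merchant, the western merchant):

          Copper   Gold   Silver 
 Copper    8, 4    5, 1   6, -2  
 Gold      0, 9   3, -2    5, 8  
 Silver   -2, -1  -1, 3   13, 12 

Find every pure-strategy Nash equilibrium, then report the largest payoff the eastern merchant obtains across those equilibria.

Both Copper is a pure NE (the eastern merchant: 8 ≥ 0; the western merchant: 4 ≥ 1). The eastern merchant gets 8.
Both Silver is a pure NE (the eastern merchant: 13 ≥ 6; the western merchant: 12 ≥ 3). The eastern merchant gets 13.
Every other cell has a profitable deviation for at least one player. Highest of {8, 13} is 13.

13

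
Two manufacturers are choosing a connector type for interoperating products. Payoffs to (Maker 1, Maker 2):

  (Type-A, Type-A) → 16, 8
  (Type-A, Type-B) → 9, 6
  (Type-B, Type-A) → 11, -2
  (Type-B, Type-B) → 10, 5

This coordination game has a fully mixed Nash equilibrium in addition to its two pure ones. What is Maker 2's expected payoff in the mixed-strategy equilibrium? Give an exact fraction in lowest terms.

Maker 1 mixes with probability p on Type-A, chosen so Maker 2 is indifferent: 8p + (-2)(1−p) = 6p + 5(1−p) gives p = 7/9.
Maker 2's expected payoff is 8·7/9 + (-2)·2/9 = 52/9.

52/9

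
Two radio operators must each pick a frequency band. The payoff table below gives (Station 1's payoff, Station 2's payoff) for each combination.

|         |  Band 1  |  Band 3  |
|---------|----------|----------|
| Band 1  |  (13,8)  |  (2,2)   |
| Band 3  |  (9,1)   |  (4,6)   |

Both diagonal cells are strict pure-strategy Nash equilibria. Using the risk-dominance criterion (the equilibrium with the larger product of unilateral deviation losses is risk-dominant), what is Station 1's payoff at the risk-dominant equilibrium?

13

At both Band 1: Station 1 loses 13 − 9 = 4 by deviating; Station 2 loses 8 − 2 = 6. Product = 4·6 = 24.
At both Band 3: Station 1 loses 4 − 2 = 2 by deviating; Station 2 loses 6 − 1 = 5. Product = 2·5 = 10.
24 > 10, so both Band 1 is risk-dominant. Station 1's payoff there is 13.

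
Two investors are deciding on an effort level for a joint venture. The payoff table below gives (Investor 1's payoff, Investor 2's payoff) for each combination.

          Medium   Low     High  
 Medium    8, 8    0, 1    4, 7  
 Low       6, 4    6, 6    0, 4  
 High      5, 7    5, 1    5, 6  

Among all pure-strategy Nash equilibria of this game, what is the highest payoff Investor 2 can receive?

8

Both Medium is a pure NE (Investor 1: 8 ≥ 6; Investor 2: 8 ≥ 7). Investor 2 gets 8.
Both Low is a pure NE (Investor 1: 6 ≥ 5; Investor 2: 6 ≥ 4). Investor 2 gets 6.
Every other cell has a profitable deviation for at least one player. Highest of {8, 6} is 8.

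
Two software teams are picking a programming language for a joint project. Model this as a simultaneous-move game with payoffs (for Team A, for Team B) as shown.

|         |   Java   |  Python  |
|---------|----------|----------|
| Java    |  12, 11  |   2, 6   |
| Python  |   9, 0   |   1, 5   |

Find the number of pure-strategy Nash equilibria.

1

Both Java: Team A gets 12 (best alternative 9); Team B gets 11 (best alternative 6). Neither deviates — NE.
Both Python is not a NE: Team A would switch to Java (2 > 1).
No other cell survives both best-response checks, so there is 1 pure NE.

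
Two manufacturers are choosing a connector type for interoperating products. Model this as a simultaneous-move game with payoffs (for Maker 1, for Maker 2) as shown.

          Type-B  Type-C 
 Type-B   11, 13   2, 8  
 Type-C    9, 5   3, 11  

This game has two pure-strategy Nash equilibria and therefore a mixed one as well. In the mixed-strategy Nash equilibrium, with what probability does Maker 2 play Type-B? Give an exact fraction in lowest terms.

Maker 2's mix q on Type-B must make Maker 1 indifferent between Type-B and Type-C.
Maker 1's payoff from Type-B: 11q + 2(1−q). From Type-C: 9q + 3(1−q).
Set equal: 2q = 1(1−q) → q = 1/3.

1/3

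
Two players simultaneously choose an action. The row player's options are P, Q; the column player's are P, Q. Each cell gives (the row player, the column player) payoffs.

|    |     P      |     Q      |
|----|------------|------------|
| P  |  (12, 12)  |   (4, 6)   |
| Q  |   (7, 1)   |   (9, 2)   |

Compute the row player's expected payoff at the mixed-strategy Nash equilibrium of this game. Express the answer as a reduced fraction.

8

The column player mixes with probability q on P, chosen so the row player is indifferent: 12q + 4(1−q) = 7q + 9(1−q) gives q = 1/2.
The row player's expected payoff (from either row, since indifferent) is 12·1/2 + 4·1/2 = 8.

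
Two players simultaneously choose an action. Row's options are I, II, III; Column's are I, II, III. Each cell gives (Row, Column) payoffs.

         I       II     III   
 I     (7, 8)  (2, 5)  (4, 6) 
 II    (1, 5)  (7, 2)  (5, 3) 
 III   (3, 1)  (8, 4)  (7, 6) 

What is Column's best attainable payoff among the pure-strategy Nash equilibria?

8

Both I is a pure NE (Row: 7 ≥ 3; Column: 8 ≥ 6). Column gets 8.
Both III is a pure NE (Row: 7 ≥ 5; Column: 6 ≥ 4). Column gets 6.
Every other cell has a profitable deviation for at least one player. Highest of {8, 6} is 8.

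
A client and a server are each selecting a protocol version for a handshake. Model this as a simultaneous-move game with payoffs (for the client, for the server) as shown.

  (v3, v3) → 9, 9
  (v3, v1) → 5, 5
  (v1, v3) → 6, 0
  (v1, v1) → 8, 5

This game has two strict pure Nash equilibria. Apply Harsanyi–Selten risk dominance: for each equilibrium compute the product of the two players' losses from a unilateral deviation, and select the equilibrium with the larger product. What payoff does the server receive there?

At both v3: the client loses 9 − 6 = 3 by deviating; the server loses 9 − 5 = 4. Product = 3·4 = 12.
At both v1: the client loses 8 − 5 = 3 by deviating; the server loses 5 − 0 = 5. Product = 3·5 = 15.
15 > 12, so both v1 is risk-dominant. The server's payoff there is 5.

5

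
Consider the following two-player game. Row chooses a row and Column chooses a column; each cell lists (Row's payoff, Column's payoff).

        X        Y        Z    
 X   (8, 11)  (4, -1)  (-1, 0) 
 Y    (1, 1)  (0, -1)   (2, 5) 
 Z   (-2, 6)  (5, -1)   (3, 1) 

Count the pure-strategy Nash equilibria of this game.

Both X: Row gets 8 (best alternative 1); Column gets 11 (best alternative 0). Neither deviates — NE.
Both Y is not a NE: Row would switch to Z (5 > 0).
No other cell survives both best-response checks, so there is 1 pure NE.

1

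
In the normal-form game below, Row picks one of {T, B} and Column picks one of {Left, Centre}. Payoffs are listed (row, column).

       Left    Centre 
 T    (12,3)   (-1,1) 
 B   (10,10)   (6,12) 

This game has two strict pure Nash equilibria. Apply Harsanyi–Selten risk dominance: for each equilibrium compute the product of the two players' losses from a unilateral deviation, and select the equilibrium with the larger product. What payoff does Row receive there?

6

At (T, Left): Row loses 12 − 10 = 2 by deviating; Column loses 3 − 1 = 2. Product = 2·2 = 4.
At (B, Centre): Row loses 6 − (-1) = 7 by deviating; Column loses 12 − 10 = 2. Product = 7·2 = 14.
14 > 4, so (B, Centre) is risk-dominant. Row's payoff there is 6.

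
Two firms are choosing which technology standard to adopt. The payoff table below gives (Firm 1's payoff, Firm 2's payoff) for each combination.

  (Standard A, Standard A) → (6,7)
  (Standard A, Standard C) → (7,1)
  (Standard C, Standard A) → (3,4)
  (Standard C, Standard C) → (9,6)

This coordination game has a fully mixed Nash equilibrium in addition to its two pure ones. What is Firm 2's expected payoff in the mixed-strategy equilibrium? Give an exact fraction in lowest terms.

Firm 1 mixes with probability p on Standard A, chosen so Firm 2 is indifferent: 7p + 4(1−p) = 1p + 6(1−p) gives p = 1/4.
Firm 2's expected payoff is 7·1/4 + 4·3/4 = 19/4.

19/4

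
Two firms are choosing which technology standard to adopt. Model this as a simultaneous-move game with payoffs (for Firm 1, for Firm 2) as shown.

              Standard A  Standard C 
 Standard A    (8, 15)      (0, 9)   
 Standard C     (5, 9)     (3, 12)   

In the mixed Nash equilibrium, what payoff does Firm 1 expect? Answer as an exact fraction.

4

Firm 2 mixes with probability q on Standard A, chosen so Firm 1 is indifferent: 8q + 0(1−q) = 5q + 3(1−q) gives q = 1/2.
Firm 1's expected payoff (from either row, since indifferent) is 8·1/2 + 0·1/2 = 4.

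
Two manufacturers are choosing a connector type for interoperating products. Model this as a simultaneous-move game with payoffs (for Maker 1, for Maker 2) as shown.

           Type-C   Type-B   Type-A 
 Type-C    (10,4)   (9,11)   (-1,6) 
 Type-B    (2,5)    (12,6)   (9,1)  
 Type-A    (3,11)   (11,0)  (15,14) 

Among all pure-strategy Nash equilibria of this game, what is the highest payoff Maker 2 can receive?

Both Type-B is a pure NE (Maker 1: 12 ≥ 11; Maker 2: 6 ≥ 5). Maker 2 gets 6.
Both Type-A is a pure NE (Maker 1: 15 ≥ 9; Maker 2: 14 ≥ 11). Maker 2 gets 14.
Every other cell has a profitable deviation for at least one player. Highest of {6, 14} is 14.

14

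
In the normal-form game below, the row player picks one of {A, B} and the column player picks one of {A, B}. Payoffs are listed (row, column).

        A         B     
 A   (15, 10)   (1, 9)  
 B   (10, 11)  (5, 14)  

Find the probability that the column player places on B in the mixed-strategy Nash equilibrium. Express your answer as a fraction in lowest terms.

5/9

The column player's mix q on A must make the row player indifferent between A and B.
The row player's payoff from A: 15q + 1(1−q). From B: 10q + 5(1−q).
Set equal: 5q = 4(1−q) → q = 4/9.
Probability on B is 1 − 4/9 = 5/9.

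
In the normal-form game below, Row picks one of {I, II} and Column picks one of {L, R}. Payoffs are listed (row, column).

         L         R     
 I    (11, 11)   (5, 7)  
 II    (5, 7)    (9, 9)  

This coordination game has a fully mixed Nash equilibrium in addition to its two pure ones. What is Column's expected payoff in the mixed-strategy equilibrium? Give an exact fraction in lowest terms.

25/3

Row mixes with probability p on I, chosen so Column is indifferent: 11p + 7(1−p) = 7p + 9(1−p) gives p = 1/3.
Column's expected payoff is 11·1/3 + 7·2/3 = 25/3.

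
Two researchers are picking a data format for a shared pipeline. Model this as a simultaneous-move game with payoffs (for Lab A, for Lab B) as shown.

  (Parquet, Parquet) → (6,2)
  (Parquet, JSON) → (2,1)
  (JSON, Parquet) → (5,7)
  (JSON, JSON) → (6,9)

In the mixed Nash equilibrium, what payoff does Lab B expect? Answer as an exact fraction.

Lab A mixes with probability p on Parquet, chosen so Lab B is indifferent: 2p + 7(1−p) = 1p + 9(1−p) gives p = 2/3.
Lab B's expected payoff is 2·2/3 + 7·1/3 = 11/3.

11/3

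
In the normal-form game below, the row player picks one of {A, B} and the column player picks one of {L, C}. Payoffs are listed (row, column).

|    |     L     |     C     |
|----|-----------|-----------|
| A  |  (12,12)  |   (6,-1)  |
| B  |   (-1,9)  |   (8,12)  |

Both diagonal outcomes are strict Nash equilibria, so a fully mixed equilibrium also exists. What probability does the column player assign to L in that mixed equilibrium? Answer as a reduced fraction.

The column player's mix q on L must make the row player indifferent between A and B.
The row player's payoff from A: 12q + 6(1−q). From B: (-1)q + 8(1−q).
Set equal: 13q = 2(1−q) → q = 2/15.

2/15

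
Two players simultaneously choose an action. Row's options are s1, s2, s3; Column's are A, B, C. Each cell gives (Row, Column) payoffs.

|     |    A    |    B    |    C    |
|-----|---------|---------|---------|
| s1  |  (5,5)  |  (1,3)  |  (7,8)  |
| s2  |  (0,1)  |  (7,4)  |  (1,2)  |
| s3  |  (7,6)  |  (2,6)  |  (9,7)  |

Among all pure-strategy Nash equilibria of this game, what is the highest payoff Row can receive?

9

(s2, B) is a pure NE (Row: 7 ≥ 2; Column: 4 ≥ 2). Row gets 7.
(s3, C) is a pure NE (Row: 9 ≥ 7; Column: 7 ≥ 6). Row gets 9.
Every other cell has a profitable deviation for at least one player. Highest of {7, 9} is 9.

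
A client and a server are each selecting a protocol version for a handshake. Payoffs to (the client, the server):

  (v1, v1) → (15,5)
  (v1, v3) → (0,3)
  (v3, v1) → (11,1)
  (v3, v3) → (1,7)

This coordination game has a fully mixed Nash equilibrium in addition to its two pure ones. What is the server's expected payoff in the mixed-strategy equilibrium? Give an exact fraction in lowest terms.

4

The client mixes with probability p on v1, chosen so the server is indifferent: 5p + 1(1−p) = 3p + 7(1−p) gives p = 3/4.
The server's expected payoff is 5·3/4 + 1·1/4 = 4.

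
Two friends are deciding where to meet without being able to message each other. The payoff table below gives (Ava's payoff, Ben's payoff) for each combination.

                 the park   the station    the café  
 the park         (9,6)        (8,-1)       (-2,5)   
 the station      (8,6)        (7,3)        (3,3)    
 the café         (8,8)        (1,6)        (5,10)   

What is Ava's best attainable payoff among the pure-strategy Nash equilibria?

Both the park is a pure NE (Ava: 9 ≥ 8; Ben: 6 ≥ 5). Ava gets 9.
Both the café is a pure NE (Ava: 5 ≥ 3; Ben: 10 ≥ 8). Ava gets 5.
Every other cell has a profitable deviation for at least one player. Highest of {9, 5} is 9.

9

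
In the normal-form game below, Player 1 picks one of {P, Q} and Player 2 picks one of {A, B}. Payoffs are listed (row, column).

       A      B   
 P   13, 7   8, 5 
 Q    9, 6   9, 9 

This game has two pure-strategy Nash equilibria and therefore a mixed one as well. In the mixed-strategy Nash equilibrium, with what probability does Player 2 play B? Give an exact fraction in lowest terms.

Player 2's mix q on A must make Player 1 indifferent between P and Q.
Player 1's payoff from P: 13q + 8(1−q). From Q: 9q + 9(1−q).
Set equal: 4q = 1(1−q) → q = 1/5.
Probability on B is 1 − 1/5 = 4/5.

4/5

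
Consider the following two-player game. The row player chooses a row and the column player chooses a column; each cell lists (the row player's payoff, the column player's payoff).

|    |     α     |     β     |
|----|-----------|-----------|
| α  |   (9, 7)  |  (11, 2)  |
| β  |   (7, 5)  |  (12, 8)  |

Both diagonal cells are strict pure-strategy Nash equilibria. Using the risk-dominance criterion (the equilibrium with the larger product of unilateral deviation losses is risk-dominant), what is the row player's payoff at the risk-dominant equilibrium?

At both α: the row player loses 9 − 7 = 2 by deviating; the column player loses 7 − 2 = 5. Product = 2·5 = 10.
At both β: the row player loses 12 − 11 = 1 by deviating; the column player loses 8 − 5 = 3. Product = 1·3 = 3.
10 > 3, so both α is risk-dominant. The row player's payoff there is 9.

9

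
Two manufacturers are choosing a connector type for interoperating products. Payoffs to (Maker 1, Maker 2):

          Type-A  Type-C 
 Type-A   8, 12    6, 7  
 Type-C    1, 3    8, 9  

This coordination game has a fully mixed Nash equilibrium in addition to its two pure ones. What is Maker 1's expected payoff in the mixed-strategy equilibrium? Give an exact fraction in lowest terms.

Maker 2 mixes with probability q on Type-A, chosen so Maker 1 is indifferent: 8q + 6(1−q) = 1q + 8(1−q) gives q = 2/9.
Maker 1's expected payoff (from either row, since indifferent) is 8·2/9 + 6·7/9 = 58/9.

58/9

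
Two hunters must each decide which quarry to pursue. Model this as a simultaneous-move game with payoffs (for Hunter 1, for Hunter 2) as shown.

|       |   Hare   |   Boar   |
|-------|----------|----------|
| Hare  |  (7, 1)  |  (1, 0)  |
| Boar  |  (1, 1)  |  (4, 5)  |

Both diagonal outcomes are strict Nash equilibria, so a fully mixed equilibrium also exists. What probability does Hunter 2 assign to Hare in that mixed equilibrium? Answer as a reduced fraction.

Hunter 2's mix q on Hare must make Hunter 1 indifferent between Hare and Boar.
Hunter 1's payoff from Hare: 7q + 1(1−q). From Boar: 1q + 4(1−q).
Set equal: 6q = 3(1−q) → q = 3/9 = 1/3.

1/3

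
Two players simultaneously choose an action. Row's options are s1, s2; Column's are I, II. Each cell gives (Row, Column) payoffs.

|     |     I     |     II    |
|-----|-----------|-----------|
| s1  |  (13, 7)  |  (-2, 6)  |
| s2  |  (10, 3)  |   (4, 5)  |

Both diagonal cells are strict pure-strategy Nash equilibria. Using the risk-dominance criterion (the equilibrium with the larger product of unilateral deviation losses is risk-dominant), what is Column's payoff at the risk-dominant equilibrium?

At (s1, I): Row loses 13 − 10 = 3 by deviating; Column loses 7 − 6 = 1. Product = 3·1 = 3.
At (s2, II): Row loses 4 − (-2) = 6 by deviating; Column loses 5 − 3 = 2. Product = 6·2 = 12.
12 > 3, so (s2, II) is risk-dominant. Column's payoff there is 5.

5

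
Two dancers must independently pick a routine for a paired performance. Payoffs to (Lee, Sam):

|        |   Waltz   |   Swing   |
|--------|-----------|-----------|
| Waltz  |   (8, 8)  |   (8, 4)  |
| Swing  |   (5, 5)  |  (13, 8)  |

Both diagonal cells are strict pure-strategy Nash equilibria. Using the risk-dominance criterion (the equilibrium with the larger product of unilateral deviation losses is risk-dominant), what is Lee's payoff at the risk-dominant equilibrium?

13

At both Waltz: Lee loses 8 − 5 = 3 by deviating; Sam loses 8 − 4 = 4. Product = 3·4 = 12.
At both Swing: Lee loses 13 − 8 = 5 by deviating; Sam loses 8 − 5 = 3. Product = 5·3 = 15.
15 > 12, so both Swing is risk-dominant. Lee's payoff there is 13.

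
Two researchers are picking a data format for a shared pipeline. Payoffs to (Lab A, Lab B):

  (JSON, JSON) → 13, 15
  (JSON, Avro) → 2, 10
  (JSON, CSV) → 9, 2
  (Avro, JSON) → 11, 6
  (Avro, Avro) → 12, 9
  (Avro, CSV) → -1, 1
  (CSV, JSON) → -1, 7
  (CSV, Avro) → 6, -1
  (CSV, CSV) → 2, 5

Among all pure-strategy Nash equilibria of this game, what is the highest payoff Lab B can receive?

Both JSON is a pure NE (Lab A: 13 ≥ 11; Lab B: 15 ≥ 10). Lab B gets 15.
Both Avro is a pure NE (Lab A: 12 ≥ 6; Lab B: 9 ≥ 6). Lab B gets 9.
Every other cell has a profitable deviation for at least one player. Highest of {15, 9} is 15.

15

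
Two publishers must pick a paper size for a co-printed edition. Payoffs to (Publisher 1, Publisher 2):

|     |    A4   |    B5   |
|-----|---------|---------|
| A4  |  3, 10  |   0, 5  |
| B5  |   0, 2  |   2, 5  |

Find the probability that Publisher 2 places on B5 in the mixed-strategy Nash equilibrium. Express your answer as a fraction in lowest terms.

Publisher 2's mix q on A4 must make Publisher 1 indifferent between A4 and B5.
Publisher 1's payoff from A4: 3q + 0(1−q). From B5: 0q + 2(1−q).
Set equal: 3q = 2(1−q) → q = 2/5.
Probability on B5 is 1 − 2/5 = 3/5.

3/5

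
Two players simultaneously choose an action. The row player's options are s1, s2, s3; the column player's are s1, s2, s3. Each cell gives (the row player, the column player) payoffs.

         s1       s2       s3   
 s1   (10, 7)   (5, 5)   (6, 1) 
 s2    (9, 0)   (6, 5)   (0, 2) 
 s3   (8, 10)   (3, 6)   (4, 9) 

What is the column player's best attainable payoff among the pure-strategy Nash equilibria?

Both s1 is a pure NE (the row player: 10 ≥ 9; the column player: 7 ≥ 5). The column player gets 7.
Both s2 is a pure NE (the row player: 6 ≥ 5; the column player: 5 ≥ 2). The column player gets 5.
Every other cell has a profitable deviation for at least one player. Highest of {7, 5} is 7.

7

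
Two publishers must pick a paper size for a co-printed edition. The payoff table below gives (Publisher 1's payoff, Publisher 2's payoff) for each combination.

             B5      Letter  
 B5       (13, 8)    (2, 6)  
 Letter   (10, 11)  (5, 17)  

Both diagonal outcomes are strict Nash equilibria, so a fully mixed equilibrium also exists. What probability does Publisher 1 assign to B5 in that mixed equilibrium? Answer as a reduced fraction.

Publisher 1's mix p on B5 must make Publisher 2 indifferent between B5 and Letter.
Publisher 2's payoff from B5: 8p + 11(1−p). From Letter: 6p + 17(1−p).
Set equal: 2p = 6(1−p) → p = 6/8 = 3/4.

3/4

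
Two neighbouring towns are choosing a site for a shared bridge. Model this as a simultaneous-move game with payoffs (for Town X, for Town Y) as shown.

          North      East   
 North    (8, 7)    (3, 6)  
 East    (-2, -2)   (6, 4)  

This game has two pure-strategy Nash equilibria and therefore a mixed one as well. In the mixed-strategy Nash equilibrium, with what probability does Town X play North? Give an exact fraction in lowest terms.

Town X's mix p on North must make Town Y indifferent between North and East.
Town Y's payoff from North: 7p + (-2)(1−p). From East: 6p + 4(1−p).
Set equal: 1p = 6(1−p) → p = 6/7.

6/7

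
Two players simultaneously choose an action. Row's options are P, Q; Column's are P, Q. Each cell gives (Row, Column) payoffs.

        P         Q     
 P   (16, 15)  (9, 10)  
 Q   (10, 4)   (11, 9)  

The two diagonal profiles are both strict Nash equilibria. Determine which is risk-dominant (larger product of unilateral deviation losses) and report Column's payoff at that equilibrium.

At both P: Row loses 16 − 10 = 6 by deviating; Column loses 15 − 10 = 5. Product = 6·5 = 30.
At both Q: Row loses 11 − 9 = 2 by deviating; Column loses 9 − 4 = 5. Product = 2·5 = 10.
30 > 10, so both P is risk-dominant. Column's payoff there is 15.

15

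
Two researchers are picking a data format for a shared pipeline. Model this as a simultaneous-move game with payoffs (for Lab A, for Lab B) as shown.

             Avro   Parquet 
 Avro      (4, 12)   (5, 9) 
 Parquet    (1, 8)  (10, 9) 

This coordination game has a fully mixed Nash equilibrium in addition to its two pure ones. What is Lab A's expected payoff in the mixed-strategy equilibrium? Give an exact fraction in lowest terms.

Lab B mixes with probability q on Avro, chosen so Lab A is indifferent: 4q + 5(1−q) = 1q + 10(1−q) gives q = 5/8.
Lab A's expected payoff (from either row, since indifferent) is 4·5/8 + 5·3/8 = 35/8.

35/8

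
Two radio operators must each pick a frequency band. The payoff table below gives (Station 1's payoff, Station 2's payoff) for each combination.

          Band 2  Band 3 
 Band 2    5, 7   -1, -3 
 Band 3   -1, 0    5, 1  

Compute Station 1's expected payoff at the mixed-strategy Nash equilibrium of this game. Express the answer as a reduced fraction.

2

Station 2 mixes with probability q on Band 2, chosen so Station 1 is indifferent: 5q + (-1)(1−q) = (-1)q + 5(1−q) gives q = 1/2.
Station 1's expected payoff (from either row, since indifferent) is 5·1/2 + (-1)·1/2 = 2.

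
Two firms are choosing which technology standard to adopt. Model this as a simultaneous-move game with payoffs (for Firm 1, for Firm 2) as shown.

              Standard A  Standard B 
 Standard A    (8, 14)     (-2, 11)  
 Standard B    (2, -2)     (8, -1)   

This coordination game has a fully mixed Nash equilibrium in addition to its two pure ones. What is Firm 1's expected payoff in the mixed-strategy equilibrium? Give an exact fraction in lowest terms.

Firm 2 mixes with probability q on Standard A, chosen so Firm 1 is indifferent: 8q + (-2)(1−q) = 2q + 8(1−q) gives q = 5/8.
Firm 1's expected payoff (from either row, since indifferent) is 8·5/8 + (-2)·3/8 = 17/4.

17/4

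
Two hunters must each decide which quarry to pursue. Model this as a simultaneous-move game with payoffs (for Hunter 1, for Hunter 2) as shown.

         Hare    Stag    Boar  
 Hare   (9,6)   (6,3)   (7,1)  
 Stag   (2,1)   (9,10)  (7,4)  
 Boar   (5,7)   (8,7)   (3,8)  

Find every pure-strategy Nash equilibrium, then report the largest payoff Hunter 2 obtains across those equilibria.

10

Both Hare is a pure NE (Hunter 1: 9 ≥ 5; Hunter 2: 6 ≥ 3). Hunter 2 gets 6.
Both Stag is a pure NE (Hunter 1: 9 ≥ 8; Hunter 2: 10 ≥ 4). Hunter 2 gets 10.
Every other cell has a profitable deviation for at least one player. Highest of {6, 10} is 10.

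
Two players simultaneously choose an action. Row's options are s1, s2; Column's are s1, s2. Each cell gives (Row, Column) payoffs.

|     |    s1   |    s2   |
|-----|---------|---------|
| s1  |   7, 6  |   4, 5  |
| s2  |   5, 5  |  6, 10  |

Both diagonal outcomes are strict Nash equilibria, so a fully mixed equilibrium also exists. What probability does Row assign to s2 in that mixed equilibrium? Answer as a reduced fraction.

Row's mix p on s1 must make Column indifferent between s1 and s2.
Column's payoff from s1: 6p + 5(1−p). From s2: 5p + 10(1−p).
Set equal: 1p = 5(1−p) → p = 5/6.
Probability on s2 is 1 − 5/6 = 1/6.

1/6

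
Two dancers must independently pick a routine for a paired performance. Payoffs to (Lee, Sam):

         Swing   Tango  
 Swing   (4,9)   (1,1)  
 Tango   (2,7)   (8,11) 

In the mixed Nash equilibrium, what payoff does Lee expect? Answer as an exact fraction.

Sam mixes with probability q on Swing, chosen so Lee is indifferent: 4q + 1(1−q) = 2q + 8(1−q) gives q = 7/9.
Lee's expected payoff (from either row, since indifferent) is 4·7/9 + 1·2/9 = 10/3.

10/3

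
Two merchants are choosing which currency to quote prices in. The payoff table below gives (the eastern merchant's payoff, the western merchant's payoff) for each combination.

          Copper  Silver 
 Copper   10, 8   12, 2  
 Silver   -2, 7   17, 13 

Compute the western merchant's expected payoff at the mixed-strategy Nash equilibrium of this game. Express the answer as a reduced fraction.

The eastern merchant mixes with probability p on Copper, chosen so the western merchant is indifferent: 8p + 7(1−p) = 2p + 13(1−p) gives p = 1/2.
The western merchant's expected payoff is 8·1/2 + 7·1/2 = 15/2.

15/2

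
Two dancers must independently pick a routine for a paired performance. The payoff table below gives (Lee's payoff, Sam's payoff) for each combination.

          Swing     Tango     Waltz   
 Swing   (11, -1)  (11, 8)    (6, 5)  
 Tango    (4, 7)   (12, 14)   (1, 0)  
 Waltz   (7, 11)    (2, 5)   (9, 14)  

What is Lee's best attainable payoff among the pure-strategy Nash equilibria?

12

Both Tango is a pure NE (Lee: 12 ≥ 11; Sam: 14 ≥ 7). Lee gets 12.
Both Waltz is a pure NE (Lee: 9 ≥ 6; Sam: 14 ≥ 11). Lee gets 9.
Every other cell has a profitable deviation for at least one player. Highest of {12, 9} is 12.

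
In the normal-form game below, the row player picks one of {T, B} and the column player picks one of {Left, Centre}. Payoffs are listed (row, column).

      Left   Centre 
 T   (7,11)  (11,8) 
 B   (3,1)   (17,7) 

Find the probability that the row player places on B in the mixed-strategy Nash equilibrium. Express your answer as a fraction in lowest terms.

1/3

The row player's mix p on T must make the column player indifferent between Left and Centre.
The column player's payoff from Left: 11p + 1(1−p). From Centre: 8p + 7(1−p).
Set equal: 3p = 6(1−p) → p = 6/9 = 2/3.
Probability on B is 1 − 2/3 = 1/3.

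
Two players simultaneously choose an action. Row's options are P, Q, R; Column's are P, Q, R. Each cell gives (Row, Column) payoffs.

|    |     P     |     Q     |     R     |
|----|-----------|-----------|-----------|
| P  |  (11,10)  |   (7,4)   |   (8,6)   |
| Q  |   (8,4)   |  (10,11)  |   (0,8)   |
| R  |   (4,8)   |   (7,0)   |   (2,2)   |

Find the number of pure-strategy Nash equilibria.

2

Both P: Row gets 11 (best alternative 8); Column gets 10 (best alternative 6). Neither deviates — NE.
Both Q: Row gets 10 (best alternative 7); Column gets 11 (best alternative 8). Neither deviates — NE.
Both R is not a NE: Row would switch to P (8 > 2).
No other cell survives both best-response checks, so there are 2 pure NE.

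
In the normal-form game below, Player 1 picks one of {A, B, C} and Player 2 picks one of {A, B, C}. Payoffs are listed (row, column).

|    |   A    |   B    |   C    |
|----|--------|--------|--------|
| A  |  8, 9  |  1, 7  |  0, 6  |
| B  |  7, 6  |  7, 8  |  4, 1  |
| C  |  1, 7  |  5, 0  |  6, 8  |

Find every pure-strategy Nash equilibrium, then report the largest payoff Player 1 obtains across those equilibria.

8

Both A is a pure NE (Player 1: 8 ≥ 7; Player 2: 9 ≥ 7). Player 1 gets 8.
Both B is a pure NE (Player 1: 7 ≥ 5; Player 2: 8 ≥ 6). Player 1 gets 7.
Both C is a pure NE (Player 1: 6 ≥ 4; Player 2: 8 ≥ 7). Player 1 gets 6.
Every other cell has a profitable deviation for at least one player. Highest of {8, 7, 6} is 8.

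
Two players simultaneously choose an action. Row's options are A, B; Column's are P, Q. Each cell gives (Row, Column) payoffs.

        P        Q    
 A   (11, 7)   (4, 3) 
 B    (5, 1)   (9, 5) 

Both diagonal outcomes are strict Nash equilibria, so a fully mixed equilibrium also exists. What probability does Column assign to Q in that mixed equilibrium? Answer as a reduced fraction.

6/11

Column's mix q on P must make Row indifferent between A and B.
Row's payoff from A: 11q + 4(1−q). From B: 5q + 9(1−q).
Set equal: 6q = 5(1−q) → q = 5/11.
Probability on Q is 1 − 5/11 = 6/11.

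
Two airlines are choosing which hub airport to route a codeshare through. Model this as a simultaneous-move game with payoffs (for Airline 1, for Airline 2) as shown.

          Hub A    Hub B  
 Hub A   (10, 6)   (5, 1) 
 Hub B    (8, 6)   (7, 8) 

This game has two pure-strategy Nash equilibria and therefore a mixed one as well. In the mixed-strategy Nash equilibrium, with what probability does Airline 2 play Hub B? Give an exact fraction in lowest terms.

1/2

Airline 2's mix q on Hub A must make Airline 1 indifferent between Hub A and Hub B.
Airline 1's payoff from Hub A: 10q + 5(1−q). From Hub B: 8q + 7(1−q).
Set equal: 2q = 2(1−q) → q = 2/4 = 1/2.
Probability on Hub B is 1 − 1/2 = 1/2.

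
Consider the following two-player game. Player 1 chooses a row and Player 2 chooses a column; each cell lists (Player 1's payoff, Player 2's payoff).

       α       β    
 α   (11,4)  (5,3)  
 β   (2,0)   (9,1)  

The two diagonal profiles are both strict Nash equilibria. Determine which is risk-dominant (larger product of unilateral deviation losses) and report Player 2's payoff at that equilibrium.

At both α: Player 1 loses 11 − 2 = 9 by deviating; Player 2 loses 4 − 3 = 1. Product = 9·1 = 9.
At both β: Player 1 loses 9 − 5 = 4 by deviating; Player 2 loses 1 − 0 = 1. Product = 4·1 = 4.
9 > 4, so both α is risk-dominant. Player 2's payoff there is 4.

4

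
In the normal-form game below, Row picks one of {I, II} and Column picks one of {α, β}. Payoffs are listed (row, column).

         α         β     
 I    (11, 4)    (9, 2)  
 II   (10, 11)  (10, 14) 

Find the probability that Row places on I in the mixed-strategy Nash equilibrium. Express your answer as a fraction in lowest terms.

Row's mix p on I must make Column indifferent between α and β.
Column's payoff from α: 4p + 11(1−p). From β: 2p + 14(1−p).
Set equal: 2p = 3(1−p) → p = 3/5.

3/5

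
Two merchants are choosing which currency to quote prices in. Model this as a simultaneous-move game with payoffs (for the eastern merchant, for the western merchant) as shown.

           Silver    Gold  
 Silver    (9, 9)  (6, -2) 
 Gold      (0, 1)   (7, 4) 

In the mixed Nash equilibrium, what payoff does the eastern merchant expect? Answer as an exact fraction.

The western merchant mixes with probability q on Silver, chosen so the eastern merchant is indifferent: 9q + 6(1−q) = 0q + 7(1−q) gives q = 1/10.
The eastern merchant's expected payoff (from either row, since indifferent) is 9·1/10 + 6·9/10 = 63/10.

63/10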